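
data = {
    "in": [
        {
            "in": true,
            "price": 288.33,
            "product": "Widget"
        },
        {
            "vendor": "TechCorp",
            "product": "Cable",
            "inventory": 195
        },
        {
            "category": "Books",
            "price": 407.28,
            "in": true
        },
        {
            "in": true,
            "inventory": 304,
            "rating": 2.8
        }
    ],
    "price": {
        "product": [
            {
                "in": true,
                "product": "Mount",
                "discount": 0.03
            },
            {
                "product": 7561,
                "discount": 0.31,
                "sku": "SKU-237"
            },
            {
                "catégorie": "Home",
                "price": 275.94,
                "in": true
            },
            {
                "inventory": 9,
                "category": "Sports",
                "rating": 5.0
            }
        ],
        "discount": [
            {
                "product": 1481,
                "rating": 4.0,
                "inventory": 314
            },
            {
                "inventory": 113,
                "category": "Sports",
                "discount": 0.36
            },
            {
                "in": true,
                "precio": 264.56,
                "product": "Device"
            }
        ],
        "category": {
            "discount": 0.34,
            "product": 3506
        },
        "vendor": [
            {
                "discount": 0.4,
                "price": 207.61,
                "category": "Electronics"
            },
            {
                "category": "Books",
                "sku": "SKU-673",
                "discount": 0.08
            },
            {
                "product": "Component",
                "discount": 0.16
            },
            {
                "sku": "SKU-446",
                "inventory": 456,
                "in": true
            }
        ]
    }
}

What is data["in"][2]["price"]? 407.28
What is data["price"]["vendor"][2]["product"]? "Component"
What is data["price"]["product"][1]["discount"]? 0.31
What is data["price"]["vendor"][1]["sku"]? "SKU-673"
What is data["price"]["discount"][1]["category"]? "Sports"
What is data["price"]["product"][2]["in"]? True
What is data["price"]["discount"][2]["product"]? "Device"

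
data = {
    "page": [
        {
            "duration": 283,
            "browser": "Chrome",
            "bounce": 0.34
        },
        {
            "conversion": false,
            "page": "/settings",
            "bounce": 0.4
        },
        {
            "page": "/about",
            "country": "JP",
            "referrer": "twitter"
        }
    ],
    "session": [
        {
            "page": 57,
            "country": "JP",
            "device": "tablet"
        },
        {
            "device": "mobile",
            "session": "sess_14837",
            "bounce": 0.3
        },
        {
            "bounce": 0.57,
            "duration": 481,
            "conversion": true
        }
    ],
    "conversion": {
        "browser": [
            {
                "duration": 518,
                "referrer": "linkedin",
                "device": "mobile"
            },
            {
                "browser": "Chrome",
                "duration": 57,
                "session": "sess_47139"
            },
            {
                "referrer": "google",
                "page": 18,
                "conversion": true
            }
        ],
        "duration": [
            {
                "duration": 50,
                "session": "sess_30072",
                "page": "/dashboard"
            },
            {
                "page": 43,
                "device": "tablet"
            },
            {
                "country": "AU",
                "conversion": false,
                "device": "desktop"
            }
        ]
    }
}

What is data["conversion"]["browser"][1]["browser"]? "Chrome"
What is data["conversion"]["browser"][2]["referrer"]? "google"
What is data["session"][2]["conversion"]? True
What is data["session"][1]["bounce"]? 0.3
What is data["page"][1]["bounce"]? 0.4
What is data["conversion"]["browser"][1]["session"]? "sess_47139"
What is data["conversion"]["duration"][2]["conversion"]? False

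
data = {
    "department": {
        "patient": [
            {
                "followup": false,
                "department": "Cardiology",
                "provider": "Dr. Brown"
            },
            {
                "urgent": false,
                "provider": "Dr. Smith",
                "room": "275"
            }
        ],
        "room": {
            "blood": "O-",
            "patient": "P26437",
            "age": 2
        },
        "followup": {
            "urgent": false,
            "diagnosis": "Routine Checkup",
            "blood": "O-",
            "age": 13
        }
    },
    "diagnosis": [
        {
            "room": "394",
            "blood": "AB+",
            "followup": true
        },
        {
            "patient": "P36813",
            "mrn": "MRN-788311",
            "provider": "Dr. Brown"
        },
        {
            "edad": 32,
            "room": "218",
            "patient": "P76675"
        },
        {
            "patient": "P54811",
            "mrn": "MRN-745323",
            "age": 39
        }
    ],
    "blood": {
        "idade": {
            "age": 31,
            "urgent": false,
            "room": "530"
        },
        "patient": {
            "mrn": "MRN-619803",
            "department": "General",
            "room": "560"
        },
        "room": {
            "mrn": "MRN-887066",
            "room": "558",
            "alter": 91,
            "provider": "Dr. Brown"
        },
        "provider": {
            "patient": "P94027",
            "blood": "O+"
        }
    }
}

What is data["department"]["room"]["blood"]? "O-"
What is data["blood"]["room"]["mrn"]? "MRN-887066"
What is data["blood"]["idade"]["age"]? 31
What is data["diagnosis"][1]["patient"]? "P36813"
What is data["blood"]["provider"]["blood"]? "O+"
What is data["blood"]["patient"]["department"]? "General"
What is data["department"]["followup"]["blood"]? "O-"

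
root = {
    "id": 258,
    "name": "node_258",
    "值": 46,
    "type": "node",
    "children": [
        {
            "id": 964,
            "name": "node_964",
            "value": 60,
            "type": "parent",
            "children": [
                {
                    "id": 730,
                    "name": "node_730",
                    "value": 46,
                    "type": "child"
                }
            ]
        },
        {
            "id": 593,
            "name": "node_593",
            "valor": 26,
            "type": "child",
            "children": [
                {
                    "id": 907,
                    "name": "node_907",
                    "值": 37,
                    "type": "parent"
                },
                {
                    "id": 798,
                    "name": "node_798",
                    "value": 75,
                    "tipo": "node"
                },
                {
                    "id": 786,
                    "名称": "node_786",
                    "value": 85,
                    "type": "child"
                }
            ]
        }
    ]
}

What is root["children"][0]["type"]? "parent"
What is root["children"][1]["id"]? 593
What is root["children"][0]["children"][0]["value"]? 46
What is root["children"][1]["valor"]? 26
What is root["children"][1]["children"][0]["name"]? "node_907"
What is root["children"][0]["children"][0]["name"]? "node_730"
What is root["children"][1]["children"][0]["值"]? 37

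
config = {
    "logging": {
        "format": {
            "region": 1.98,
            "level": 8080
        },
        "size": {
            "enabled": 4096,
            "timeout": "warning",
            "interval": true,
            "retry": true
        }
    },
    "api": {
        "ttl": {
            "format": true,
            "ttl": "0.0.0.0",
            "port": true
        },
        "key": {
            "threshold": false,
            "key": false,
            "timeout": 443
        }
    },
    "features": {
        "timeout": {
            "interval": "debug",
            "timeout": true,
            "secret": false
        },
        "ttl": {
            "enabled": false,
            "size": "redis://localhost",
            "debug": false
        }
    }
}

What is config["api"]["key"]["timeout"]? 443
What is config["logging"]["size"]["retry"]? True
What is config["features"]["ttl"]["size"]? "redis://localhost"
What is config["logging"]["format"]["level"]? 8080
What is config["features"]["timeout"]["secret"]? False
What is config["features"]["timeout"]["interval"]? "debug"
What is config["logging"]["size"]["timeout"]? "warning"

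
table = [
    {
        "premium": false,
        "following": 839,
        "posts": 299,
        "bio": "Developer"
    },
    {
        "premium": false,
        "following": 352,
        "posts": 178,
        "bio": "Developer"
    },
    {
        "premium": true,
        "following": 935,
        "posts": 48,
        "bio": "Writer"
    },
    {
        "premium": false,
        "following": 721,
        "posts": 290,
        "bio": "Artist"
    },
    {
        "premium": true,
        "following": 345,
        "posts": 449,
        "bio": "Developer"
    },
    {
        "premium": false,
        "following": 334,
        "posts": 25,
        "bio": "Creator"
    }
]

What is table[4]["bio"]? "Developer"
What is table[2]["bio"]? "Writer"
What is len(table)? 6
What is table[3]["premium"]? False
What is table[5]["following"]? 334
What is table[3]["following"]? 721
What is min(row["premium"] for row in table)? False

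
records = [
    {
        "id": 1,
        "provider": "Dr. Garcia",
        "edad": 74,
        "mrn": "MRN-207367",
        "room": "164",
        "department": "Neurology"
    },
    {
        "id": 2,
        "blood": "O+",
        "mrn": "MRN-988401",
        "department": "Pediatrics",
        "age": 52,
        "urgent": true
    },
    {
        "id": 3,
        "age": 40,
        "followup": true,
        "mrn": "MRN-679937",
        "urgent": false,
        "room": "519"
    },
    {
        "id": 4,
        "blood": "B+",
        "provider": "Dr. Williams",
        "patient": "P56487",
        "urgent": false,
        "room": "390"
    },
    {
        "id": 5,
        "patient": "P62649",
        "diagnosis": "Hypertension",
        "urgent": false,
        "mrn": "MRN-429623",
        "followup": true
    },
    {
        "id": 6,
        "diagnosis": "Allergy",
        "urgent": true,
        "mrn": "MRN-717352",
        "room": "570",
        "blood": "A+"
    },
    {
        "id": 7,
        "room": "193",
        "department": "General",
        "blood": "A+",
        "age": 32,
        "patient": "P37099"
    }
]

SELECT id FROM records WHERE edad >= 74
[1]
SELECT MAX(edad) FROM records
74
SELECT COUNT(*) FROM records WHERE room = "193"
1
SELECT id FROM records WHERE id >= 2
[2, 3, 4, 5, 6, 7]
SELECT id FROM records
[1, 2, 3, 4, 5, 6, 7]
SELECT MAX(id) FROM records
7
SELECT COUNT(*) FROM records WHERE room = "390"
1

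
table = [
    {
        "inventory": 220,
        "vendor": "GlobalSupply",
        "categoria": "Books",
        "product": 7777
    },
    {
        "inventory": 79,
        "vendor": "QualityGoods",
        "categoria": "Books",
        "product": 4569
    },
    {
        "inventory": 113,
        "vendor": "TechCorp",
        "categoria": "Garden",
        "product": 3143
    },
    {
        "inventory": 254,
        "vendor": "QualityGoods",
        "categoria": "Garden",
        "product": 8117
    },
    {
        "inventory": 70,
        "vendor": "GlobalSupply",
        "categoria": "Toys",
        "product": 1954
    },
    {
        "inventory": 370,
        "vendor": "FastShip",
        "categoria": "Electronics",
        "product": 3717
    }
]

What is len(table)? 6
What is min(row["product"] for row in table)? 1954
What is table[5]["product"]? 3717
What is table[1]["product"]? 4569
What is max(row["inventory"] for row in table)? 370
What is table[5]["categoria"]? "Electronics"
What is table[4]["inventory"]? 70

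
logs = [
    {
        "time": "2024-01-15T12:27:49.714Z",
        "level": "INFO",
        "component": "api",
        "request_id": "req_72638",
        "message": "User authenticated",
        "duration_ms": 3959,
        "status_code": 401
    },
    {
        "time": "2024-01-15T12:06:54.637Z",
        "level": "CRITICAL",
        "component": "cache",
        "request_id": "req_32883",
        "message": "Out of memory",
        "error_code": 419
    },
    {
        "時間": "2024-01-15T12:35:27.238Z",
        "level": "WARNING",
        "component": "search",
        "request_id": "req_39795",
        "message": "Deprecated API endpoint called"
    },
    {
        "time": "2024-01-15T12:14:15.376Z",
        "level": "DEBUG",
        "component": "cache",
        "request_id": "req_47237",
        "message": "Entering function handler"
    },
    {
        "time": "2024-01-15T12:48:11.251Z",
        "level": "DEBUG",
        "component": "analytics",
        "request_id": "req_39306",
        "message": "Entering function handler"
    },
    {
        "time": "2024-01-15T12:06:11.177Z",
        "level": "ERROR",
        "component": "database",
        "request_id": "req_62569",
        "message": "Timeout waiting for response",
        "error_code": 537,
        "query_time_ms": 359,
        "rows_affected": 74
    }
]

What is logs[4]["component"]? "analytics"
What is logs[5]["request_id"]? "req_62569"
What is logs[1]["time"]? "2024-01-15T12:06:54.637Z"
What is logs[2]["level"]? "WARNING"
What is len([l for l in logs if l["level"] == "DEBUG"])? 2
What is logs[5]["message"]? "Timeout waiting for response"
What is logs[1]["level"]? "CRITICAL"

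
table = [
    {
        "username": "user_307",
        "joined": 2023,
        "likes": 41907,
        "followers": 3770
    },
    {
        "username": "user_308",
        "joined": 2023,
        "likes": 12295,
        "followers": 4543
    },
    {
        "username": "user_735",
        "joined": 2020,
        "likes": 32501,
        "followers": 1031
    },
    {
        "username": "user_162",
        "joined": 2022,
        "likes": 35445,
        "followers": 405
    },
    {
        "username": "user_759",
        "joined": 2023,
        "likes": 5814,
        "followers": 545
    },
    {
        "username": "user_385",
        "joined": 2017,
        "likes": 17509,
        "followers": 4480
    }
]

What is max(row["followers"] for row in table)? 4543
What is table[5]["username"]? "user_385"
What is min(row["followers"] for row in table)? 405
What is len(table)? 6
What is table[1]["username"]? "user_308"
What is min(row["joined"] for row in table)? 2017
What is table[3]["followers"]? 405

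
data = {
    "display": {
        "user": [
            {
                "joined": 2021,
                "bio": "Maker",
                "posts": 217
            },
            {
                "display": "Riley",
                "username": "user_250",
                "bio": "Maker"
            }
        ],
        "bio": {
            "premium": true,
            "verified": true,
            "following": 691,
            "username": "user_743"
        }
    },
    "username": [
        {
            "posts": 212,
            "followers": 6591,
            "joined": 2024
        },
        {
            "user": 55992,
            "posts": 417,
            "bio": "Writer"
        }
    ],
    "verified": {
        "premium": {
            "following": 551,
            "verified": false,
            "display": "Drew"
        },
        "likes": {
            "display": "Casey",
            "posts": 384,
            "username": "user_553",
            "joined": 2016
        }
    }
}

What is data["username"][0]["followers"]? 6591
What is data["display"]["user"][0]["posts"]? 217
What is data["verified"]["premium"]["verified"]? False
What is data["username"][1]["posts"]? 417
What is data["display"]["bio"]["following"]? 691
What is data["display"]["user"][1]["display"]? "Riley"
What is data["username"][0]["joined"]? 2024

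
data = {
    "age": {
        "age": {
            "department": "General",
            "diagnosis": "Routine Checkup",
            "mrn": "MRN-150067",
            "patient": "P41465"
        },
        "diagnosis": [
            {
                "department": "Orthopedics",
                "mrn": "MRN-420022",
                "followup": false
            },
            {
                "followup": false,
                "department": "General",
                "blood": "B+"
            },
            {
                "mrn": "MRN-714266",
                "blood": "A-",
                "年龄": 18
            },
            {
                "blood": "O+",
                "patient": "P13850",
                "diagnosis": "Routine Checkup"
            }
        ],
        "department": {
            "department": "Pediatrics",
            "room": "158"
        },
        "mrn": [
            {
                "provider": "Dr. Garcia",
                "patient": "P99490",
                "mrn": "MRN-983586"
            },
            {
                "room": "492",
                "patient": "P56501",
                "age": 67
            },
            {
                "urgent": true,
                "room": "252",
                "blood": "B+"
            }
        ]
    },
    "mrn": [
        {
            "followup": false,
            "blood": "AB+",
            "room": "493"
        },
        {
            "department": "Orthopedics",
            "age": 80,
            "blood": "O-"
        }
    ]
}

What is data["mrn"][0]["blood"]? "AB+"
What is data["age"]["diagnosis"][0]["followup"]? False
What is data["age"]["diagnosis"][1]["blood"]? "B+"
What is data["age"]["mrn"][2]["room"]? "252"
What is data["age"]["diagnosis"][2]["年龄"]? 18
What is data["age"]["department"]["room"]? "158"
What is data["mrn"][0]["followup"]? False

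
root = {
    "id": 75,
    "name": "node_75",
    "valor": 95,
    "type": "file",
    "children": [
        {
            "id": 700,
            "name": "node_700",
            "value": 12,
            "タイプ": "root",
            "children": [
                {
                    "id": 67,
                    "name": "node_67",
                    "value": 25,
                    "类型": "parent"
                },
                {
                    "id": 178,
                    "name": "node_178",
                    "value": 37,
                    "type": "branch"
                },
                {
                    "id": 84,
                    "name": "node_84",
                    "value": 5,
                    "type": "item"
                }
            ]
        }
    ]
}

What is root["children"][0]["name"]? "node_700"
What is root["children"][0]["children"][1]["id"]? 178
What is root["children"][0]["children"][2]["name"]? "node_84"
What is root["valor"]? 95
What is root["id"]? 75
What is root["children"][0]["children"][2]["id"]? 84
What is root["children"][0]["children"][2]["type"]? "item"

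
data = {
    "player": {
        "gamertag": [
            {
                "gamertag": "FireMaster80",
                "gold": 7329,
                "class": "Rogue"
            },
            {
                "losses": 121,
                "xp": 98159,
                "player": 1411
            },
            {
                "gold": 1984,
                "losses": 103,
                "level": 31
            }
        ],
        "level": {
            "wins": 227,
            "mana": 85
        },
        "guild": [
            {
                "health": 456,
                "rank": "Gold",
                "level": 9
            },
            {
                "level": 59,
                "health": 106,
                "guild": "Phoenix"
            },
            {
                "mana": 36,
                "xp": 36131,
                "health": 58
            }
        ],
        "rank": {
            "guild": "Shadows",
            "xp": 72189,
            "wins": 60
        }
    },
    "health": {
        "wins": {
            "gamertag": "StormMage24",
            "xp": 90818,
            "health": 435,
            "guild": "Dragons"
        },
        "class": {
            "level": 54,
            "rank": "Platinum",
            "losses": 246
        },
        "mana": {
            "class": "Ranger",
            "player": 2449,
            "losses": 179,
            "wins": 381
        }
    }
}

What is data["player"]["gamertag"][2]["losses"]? 103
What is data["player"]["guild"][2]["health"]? 58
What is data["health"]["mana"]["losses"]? 179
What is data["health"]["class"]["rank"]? "Platinum"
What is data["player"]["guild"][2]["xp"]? 36131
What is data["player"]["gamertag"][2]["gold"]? 1984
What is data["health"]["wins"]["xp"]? 90818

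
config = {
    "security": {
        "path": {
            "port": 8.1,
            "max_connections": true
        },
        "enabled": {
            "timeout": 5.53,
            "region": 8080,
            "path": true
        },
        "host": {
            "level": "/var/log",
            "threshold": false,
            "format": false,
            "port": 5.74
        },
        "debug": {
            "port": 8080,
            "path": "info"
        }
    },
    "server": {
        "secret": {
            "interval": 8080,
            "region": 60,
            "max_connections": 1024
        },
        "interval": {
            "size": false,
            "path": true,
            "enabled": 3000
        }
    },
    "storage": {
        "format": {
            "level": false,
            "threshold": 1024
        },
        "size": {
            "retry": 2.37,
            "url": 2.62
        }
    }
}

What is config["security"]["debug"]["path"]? "info"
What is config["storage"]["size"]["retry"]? 2.37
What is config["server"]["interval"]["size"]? False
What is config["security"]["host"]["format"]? False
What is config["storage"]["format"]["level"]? False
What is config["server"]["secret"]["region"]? 60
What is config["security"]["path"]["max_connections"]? True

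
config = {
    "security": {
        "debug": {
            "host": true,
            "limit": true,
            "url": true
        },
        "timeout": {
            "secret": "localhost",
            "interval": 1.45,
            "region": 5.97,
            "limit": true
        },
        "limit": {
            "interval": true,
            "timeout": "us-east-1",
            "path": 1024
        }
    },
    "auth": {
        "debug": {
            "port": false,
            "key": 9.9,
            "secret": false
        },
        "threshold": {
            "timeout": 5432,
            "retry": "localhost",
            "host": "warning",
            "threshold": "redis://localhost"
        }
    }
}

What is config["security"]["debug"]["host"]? True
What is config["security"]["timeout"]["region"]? 5.97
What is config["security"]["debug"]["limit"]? True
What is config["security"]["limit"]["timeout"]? "us-east-1"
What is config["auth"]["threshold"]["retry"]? "localhost"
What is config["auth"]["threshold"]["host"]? "warning"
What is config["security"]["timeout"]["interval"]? 1.45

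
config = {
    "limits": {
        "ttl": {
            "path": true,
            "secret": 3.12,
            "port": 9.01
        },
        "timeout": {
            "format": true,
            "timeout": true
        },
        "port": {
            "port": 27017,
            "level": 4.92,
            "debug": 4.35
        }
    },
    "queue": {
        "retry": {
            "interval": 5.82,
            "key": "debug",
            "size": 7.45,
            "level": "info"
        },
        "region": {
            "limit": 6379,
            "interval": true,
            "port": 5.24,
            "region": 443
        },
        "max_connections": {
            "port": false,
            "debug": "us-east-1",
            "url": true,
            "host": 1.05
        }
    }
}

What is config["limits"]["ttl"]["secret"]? 3.12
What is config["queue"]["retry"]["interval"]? 5.82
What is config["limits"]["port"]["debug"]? 4.35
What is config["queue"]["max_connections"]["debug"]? "us-east-1"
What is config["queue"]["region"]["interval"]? True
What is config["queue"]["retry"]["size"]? 7.45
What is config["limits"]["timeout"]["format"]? True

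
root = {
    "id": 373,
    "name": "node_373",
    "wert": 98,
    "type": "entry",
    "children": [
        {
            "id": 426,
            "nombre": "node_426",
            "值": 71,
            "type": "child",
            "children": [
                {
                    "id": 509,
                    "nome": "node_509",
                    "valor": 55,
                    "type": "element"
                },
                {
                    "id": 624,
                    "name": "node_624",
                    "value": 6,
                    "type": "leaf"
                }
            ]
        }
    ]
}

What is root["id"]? 373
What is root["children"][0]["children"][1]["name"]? "node_624"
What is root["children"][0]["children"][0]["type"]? "element"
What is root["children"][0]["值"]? 71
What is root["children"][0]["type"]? "child"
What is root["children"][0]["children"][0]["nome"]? "node_509"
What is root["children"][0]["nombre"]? "node_426"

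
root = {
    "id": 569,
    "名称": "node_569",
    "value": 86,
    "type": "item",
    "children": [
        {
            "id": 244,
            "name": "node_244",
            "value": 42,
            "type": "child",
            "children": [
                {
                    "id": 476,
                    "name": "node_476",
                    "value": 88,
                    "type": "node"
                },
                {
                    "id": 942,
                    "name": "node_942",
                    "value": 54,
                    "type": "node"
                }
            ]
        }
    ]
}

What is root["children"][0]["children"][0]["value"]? 88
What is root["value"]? 86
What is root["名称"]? "node_569"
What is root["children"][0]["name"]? "node_244"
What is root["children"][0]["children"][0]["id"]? 476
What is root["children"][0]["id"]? 244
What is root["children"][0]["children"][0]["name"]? "node_476"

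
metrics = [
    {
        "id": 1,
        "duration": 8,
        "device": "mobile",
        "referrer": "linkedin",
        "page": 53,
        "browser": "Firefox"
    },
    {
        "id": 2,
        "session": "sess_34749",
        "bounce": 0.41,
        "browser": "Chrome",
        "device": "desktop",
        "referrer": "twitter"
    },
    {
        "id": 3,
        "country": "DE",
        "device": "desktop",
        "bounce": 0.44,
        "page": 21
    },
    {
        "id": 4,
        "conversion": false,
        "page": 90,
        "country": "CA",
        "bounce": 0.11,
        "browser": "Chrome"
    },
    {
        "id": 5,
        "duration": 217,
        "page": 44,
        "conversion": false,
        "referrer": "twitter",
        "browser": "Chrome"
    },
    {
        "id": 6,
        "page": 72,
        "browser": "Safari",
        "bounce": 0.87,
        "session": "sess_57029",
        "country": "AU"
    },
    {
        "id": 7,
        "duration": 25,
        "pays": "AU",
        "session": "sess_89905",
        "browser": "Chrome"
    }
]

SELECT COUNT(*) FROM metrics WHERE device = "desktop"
2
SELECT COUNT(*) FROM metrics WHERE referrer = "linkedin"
1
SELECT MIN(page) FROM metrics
21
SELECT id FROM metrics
[1, 2, 3, 4, 5, 6, 7]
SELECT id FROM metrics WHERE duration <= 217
[1, 5, 7]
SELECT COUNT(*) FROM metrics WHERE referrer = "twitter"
2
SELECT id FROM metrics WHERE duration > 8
[5, 7]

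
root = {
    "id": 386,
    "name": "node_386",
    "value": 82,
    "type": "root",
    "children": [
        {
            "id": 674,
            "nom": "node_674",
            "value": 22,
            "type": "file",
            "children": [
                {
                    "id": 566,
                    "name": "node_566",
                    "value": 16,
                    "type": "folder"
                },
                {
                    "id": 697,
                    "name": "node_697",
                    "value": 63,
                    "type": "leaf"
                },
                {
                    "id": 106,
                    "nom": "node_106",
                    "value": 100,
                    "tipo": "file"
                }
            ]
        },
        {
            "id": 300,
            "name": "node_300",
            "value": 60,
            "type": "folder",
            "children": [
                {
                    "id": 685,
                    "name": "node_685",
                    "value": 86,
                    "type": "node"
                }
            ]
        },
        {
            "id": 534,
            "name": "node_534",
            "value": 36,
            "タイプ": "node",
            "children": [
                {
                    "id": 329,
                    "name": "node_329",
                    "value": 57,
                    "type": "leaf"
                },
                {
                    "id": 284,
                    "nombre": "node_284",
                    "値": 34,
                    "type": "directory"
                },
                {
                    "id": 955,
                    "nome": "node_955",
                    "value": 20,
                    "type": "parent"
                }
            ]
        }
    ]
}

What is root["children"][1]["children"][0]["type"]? "node"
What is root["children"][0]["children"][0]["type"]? "folder"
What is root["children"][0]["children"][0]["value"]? 16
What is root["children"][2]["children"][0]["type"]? "leaf"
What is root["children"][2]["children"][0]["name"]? "node_329"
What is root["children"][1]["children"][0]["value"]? 86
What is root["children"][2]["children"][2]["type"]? "parent"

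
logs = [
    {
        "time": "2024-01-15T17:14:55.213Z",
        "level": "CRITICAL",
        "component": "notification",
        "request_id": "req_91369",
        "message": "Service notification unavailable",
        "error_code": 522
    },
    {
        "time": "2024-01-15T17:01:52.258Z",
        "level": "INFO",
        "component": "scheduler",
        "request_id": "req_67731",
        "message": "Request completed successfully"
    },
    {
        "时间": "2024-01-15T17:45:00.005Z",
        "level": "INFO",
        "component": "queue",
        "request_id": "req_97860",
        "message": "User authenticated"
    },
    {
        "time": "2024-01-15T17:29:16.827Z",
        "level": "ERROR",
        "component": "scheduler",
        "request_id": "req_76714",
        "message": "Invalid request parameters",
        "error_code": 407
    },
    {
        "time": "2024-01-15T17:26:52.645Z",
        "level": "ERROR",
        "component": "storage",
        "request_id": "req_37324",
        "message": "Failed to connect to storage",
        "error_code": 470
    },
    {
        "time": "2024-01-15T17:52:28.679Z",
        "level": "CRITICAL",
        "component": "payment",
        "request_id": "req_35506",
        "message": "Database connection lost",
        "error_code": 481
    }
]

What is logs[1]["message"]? "Request completed successfully"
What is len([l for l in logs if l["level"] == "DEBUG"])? 0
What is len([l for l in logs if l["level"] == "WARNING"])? 0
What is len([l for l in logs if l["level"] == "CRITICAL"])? 2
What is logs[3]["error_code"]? 407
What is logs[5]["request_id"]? "req_35506"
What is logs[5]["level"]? "CRITICAL"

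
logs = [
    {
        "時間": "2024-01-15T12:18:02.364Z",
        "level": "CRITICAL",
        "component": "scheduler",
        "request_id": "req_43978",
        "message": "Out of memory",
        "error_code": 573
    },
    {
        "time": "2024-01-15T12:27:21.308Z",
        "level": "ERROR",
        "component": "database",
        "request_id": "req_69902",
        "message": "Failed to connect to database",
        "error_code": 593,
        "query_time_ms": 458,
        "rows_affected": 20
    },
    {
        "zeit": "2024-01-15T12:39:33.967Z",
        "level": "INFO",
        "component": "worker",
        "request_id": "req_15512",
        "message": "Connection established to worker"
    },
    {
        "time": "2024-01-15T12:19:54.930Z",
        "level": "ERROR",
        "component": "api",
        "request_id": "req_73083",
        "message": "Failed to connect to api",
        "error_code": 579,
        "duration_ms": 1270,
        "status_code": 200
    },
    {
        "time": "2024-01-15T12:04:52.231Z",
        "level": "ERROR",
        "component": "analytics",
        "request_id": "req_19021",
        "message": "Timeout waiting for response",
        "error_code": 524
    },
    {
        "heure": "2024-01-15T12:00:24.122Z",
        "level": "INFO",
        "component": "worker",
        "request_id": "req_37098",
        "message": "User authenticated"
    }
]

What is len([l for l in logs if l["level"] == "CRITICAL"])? 1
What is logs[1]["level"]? "ERROR"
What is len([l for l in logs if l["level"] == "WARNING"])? 0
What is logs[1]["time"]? "2024-01-15T12:27:21.308Z"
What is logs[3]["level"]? "ERROR"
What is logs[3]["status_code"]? 200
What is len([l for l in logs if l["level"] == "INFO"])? 2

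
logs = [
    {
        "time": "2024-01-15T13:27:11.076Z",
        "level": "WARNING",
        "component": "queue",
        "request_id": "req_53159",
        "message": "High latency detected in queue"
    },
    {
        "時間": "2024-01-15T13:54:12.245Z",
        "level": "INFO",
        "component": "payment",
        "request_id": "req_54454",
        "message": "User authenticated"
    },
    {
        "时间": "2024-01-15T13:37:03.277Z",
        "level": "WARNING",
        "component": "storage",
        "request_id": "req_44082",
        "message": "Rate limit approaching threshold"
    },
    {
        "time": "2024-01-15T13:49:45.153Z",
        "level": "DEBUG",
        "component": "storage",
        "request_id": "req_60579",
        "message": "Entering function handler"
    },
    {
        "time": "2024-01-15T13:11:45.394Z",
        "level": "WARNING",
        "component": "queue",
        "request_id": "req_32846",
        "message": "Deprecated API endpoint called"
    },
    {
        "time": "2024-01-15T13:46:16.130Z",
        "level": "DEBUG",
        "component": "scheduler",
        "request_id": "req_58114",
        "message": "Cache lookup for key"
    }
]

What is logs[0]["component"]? "queue"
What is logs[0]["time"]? "2024-01-15T13:27:11.076Z"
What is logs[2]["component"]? "storage"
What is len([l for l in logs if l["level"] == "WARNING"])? 3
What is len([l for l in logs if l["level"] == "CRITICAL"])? 0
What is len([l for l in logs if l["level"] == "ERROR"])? 0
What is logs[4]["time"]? "2024-01-15T13:11:45.394Z"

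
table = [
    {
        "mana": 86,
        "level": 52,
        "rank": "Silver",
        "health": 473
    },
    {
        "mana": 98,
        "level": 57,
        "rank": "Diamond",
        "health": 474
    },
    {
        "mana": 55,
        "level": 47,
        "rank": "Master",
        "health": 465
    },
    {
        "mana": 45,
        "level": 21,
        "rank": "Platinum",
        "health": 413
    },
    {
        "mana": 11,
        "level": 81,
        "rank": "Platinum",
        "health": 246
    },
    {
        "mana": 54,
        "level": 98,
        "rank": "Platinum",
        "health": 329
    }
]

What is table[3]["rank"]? "Platinum"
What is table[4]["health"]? 246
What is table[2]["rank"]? "Master"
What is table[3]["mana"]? 45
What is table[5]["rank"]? "Platinum"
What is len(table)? 6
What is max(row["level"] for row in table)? 98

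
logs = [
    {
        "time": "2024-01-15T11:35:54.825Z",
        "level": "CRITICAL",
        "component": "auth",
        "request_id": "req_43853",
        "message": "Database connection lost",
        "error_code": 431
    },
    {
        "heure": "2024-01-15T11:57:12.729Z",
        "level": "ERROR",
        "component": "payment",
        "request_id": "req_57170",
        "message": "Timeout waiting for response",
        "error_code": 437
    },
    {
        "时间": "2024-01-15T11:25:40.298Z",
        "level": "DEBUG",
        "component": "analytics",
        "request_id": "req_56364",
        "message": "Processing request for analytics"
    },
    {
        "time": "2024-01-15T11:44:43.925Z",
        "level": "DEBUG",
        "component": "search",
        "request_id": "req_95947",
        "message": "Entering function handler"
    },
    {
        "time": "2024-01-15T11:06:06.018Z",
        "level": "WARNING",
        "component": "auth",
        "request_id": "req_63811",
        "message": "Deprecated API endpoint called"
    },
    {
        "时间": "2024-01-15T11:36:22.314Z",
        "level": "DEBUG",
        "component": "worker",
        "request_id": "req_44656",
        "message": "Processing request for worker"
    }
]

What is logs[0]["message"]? "Database connection lost"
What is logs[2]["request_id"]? "req_56364"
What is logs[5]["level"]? "DEBUG"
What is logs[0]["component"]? "auth"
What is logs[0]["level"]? "CRITICAL"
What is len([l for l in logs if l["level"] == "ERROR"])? 1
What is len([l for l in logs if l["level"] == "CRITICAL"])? 1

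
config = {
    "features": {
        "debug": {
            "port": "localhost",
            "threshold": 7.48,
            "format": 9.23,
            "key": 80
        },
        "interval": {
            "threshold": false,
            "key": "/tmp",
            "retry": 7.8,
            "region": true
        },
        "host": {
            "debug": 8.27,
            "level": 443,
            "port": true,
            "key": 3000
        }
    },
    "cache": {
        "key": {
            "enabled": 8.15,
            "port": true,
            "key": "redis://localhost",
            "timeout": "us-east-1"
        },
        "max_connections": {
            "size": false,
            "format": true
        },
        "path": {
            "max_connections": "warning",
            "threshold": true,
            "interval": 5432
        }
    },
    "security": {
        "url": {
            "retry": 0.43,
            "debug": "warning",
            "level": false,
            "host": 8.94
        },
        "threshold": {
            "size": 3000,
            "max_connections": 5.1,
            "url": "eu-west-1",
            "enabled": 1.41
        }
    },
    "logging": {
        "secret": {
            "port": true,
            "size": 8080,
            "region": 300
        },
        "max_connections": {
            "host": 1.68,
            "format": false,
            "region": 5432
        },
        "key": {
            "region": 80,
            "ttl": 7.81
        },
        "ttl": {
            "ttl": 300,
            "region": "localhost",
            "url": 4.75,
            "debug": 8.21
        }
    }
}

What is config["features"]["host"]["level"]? 443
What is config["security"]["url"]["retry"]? 0.43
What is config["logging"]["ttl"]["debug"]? 8.21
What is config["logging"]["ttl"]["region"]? "localhost"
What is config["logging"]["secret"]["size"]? 8080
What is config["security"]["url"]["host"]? 8.94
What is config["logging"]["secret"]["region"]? 300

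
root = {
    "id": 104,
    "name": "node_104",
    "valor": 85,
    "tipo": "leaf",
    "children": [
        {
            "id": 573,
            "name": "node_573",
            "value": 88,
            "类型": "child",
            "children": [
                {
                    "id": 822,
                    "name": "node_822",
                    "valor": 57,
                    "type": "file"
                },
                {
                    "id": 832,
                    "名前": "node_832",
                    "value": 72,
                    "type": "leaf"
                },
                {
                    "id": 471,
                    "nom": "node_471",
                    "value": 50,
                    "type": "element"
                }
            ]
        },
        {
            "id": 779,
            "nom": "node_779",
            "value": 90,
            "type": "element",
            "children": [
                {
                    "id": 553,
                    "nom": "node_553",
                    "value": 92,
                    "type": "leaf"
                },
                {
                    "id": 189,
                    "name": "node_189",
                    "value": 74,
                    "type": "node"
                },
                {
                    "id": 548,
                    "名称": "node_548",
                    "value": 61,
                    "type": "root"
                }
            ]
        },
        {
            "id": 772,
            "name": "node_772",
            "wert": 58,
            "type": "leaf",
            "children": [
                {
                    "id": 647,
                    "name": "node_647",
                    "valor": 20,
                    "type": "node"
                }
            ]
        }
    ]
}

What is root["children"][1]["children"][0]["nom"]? "node_553"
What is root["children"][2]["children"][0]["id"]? 647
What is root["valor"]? 85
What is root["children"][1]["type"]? "element"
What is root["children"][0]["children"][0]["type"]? "file"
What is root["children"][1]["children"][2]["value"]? 61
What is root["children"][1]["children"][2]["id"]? 548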